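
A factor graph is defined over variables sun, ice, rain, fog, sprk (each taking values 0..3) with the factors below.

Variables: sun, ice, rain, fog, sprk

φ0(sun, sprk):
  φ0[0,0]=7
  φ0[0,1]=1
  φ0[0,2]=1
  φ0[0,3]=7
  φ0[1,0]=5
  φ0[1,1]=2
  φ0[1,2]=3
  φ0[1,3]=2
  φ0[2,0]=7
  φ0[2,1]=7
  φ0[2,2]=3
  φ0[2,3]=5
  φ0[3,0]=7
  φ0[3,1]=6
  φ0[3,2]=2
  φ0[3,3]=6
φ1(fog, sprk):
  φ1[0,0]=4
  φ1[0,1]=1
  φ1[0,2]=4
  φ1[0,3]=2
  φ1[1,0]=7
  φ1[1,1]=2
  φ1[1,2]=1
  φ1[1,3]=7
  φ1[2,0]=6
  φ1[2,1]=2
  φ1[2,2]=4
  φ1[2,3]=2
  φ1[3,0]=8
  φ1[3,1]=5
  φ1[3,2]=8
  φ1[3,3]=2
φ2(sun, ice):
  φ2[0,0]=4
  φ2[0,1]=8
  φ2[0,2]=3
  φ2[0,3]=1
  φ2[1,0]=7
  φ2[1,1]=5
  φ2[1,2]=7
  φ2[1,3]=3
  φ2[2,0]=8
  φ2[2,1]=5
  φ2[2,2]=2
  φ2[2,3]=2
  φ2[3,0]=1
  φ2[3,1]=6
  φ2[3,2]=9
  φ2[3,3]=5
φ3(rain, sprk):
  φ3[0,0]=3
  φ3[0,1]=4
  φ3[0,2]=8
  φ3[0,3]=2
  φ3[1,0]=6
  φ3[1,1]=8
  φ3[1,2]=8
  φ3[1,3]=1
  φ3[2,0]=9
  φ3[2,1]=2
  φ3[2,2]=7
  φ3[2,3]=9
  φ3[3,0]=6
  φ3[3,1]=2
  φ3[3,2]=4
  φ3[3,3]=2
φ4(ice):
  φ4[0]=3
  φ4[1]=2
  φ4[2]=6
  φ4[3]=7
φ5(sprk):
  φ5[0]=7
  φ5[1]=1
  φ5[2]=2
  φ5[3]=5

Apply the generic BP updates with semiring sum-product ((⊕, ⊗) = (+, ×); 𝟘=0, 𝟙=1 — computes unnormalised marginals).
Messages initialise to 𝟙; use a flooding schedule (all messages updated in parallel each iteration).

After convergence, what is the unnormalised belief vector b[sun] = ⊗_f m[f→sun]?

b[sun] = [1952944, 2434036, 2269440, 3916224]

init: all messages = 𝟙 over 4 values
r1 m[φ0→sun] = [16, 12, 22, 21]
r1 m[φ0→sprk] = [26, 16, 9, 20]
r1 m[φ1→fog] = [11, 17, 14, 23]
r1 m[φ1→sprk] = [25, 10, 17, 13]
r1 m[φ2→sun] = [16, 22, 17, 21]
r1 m[φ2→ice] = [20, 24, 21, 11]
r1 m[φ3→rain] = [17, 23, 27, 14]
r1 m[φ3→sprk] = [24, 16, 27, 14]
r1 m[φ4→ice] = [3, 2, 6, 7]
r1 m[φ5→sprk] = [7, 1, 2, 5]
r1 m[sun→φ0] = [1, 1, 1, 1]
r1 m[sun→φ2] = [1, 1, 1, 1]
r1 m[ice→φ2] = [1, 1, 1, 1]
r1 m[ice→φ4] = [1, 1, 1, 1]
r1 m[rain→φ3] = [1, 1, 1, 1]
r1 m[fog→φ1] = [1, 1, 1, 1]
r1 m[sprk→φ0] = [1, 1, 1, 1]
r1 m[sprk→φ1] = [1, 1, 1, 1]
r1 m[sprk→φ3] = [1, 1, 1, 1]
r1 m[sprk→φ5] = [1, 1, 1, 1]
r2 m[φ0→sun] = [16, 12, 22, 21]
r2 m[φ0→sprk] = [26, 16, 9, 20]
r2 m[φ1→fog] = [11, 17, 14, 23]
r2 m[φ1→sprk] = [25, 10, 17, 13]
r2 m[φ2→sun] = [16, 22, 17, 21]
r2 m[φ2→ice] = [20, 24, 21, 11]
r2 m[φ3→rain] = [17, 23, 27, 14]
r2 m[φ3→sprk] = [24, 16, 27, 14]
r2 m[φ4→ice] = [3, 2, 6, 7]
r2 m[φ5→sprk] = [7, 1, 2, 5]
r2 m[sun→φ0] = [16, 22, 17, 21]
r2 m[sun→φ2] = [16, 12, 22, 21]
r2 m[ice→φ2] = [3, 2, 6, 7]
r2 m[ice→φ4] = [20, 24, 21, 11]
r2 m[rain→φ3] = [1, 1, 1, 1]
r2 m[fog→φ1] = [1, 1, 1, 1]
r2 m[sprk→φ0] = [4200, 160, 918, 910]
r2 m[sprk→φ1] = [4368, 256, 486, 1400]
r2 m[sprk→φ3] = [4550, 160, 306, 1300]
r2 m[sprk→φ5] = [15600, 2560, 4131, 3640]
r3 m[φ0→sun] = [36848, 25894, 37824, 37656]
r3 m[φ0→sprk] = [488, 305, 175, 367]
r3 m[φ1→fog] = [22472, 41374, 31464, 42912]
r3 m[φ1→sprk] = [25, 10, 17, 13]
r3 m[φ2→sun] = [53, 94, 60, 104]
r3 m[φ2→ice] = [345, 424, 365, 201]
r3 m[φ3→rain] = [19338, 32328, 55112, 31444]
r3 m[φ3→sprk] = [24, 16, 27, 14]
r3 m[φ4→ice] = [3, 2, 6, 7]
r3 m[φ5→sprk] = [7, 1, 2, 5]
r3 m[sun→φ0] = [16, 22, 17, 21]
r3 m[sun→φ2] = [16, 12, 22, 21]
r3 m[ice→φ2] = [3, 2, 6, 7]
r3 m[ice→φ4] = [20, 24, 21, 11]
r3 m[rain→φ3] = [1, 1, 1, 1]
r3 m[fog→φ1] = [1, 1, 1, 1]
r3 m[sprk→φ0] = [4200, 160, 918, 910]
r3 m[sprk→φ1] = [4368, 256, 486, 1400]
r3 m[sprk→φ3] = [4550, 160, 306, 1300]
r3 m[sprk→φ5] = [15600, 2560, 4131, 3640]
r4 m[φ0→sun] = [36848, 25894, 37824, 37656]
r4 m[φ0→sprk] = [488, 305, 175, 367]
r4 m[φ1→fog] = [22472, 41374, 31464, 42912]
r4 m[φ1→sprk] = [25, 10, 17, 13]
r4 m[φ2→sun] = [53, 94, 60, 104]
r4 m[φ2→ice] = [345, 424, 365, 201]
r4 m[φ3→rain] = [19338, 32328, 55112, 31444]
r4 m[φ3→sprk] = [24, 16, 27, 14]
r4 m[φ4→ice] = [3, 2, 6, 7]
r4 m[φ5→sprk] = [7, 1, 2, 5]
r4 m[sun→φ0] = [53, 94, 60, 104]
r4 m[sun→φ2] = [36848, 25894, 37824, 37656]
r4 m[ice→φ2] = [3, 2, 6, 7]
r4 m[ice→φ4] = [345, 424, 365, 201]
r4 m[rain→φ3] = [1, 1, 1, 1]
r4 m[fog→φ1] = [1, 1, 1, 1]
r4 m[sprk→φ0] = [4200, 160, 918, 910]
r4 m[sprk→φ1] = [81984, 4880, 9450, 25690]
r4 m[sprk→φ3] = [85400, 3050, 5950, 23855]
r4 m[sprk→φ5] = [292800, 48800, 80325, 66794]
r5 m[φ0→sun] = [36848, 25894, 37824, 37656]
r5 m[φ0→sprk] = [1989, 1285, 723, 1483]
r5 m[φ1→fog] = [421996, 772928, 590844, 807252]
r5 m[φ1→sprk] = [25, 10, 17, 13]
r5 m[φ2→sun] = [53, 94, 60, 104]
r5 m[φ2→ice] = [668898, 839310, 706354, 378458]
r5 m[φ3→rain] = [363710, 608255, 1031045, 590010]
r5 m[φ3→sprk] = [24, 16, 27, 14]
r5 m[φ4→ice] = [3, 2, 6, 7]
r5 m[φ5→sprk] = [7, 1, 2, 5]
r5 m[sun→φ0] = [53, 94, 60, 104]
r5 m[sun→φ2] = [36848, 25894, 37824, 37656]
r5 m[ice→φ2] = [3, 2, 6, 7]
r5 m[ice→φ4] = [345, 424, 365, 201]
r5 m[rain→φ3] = [1, 1, 1, 1]
r5 m[fog→φ1] = [1, 1, 1, 1]
r5 m[sprk→φ0] = [4200, 160, 918, 910]
r5 m[sprk→φ1] = [81984, 4880, 9450, 25690]
r5 m[sprk→φ3] = [85400, 3050, 5950, 23855]
r5 m[sprk→φ5] = [292800, 48800, 80325, 66794]
r6 m[φ0→sun] = [36848, 25894, 37824, 37656]
r6 m[φ0→sprk] = [1989, 1285, 723, 1483]
r6 m[φ1→fog] = [421996, 772928, 590844, 807252]
r6 m[φ1→sprk] = [25, 10, 17, 13]
r6 m[φ2→sun] = [53, 94, 60, 104]
r6 m[φ2→ice] = [668898, 839310, 706354, 378458]
r6 m[φ3→rain] = [363710, 608255, 1031045, 590010]
r6 m[φ3→sprk] = [24, 16, 27, 14]
r6 m[φ4→ice] = [3, 2, 6, 7]
r6 m[φ5→sprk] = [7, 1, 2, 5]
r6 m[sun→φ0] = [53, 94, 60, 104]
r6 m[sun→φ2] = [36848, 25894, 37824, 37656]
r6 m[ice→φ2] = [3, 2, 6, 7]
r6 m[ice→φ4] = [668898, 839310, 706354, 378458]
r6 m[rain→φ3] = [1, 1, 1, 1]
r6 m[fog→φ1] = [1, 1, 1, 1]
r6 m[sprk→φ0] = [4200, 160, 918, 910]
r6 m[sprk→φ1] = [334152, 20560, 39042, 103810]
r6 m[sprk→φ3] = [348075, 12850, 24582, 96395]
r6 m[sprk→φ5] = [1193400, 205600, 331857, 269906]
r7 m[φ0→sun] = [36848, 25894, 37824, 37656]
r7 m[φ0→sprk] = [1989, 1285, 723, 1483]
r7 m[φ1→fog] = [1720956, 3145896, 2409820, 3295972]
r7 m[φ1→sprk] = [25, 10, 17, 13]
r7 m[φ2→sun] = [53, 94, 60, 104]
r7 m[φ2→ice] = [668898, 839310, 706354, 378458]
r7 m[φ3→rain] = [1485071, 2484301, 4198004, 2405268]
r7 m[φ3→sprk] = [24, 16, 27, 14]
r7 m[φ4→ice] = [3, 2, 6, 7]
r7 m[φ5→sprk] = [7, 1, 2, 5]
r7 m[sun→φ0] = [53, 94, 60, 104]
r7 m[sun→φ2] = [36848, 25894, 37824, 37656]
r7 m[ice→φ2] = [3, 2, 6, 7]
r7 m[ice→φ4] = [668898, 839310, 706354, 378458]
r7 m[rain→φ3] = [1, 1, 1, 1]
r7 m[fog→φ1] = [1, 1, 1, 1]
r7 m[sprk→φ0] = [4200, 160, 918, 910]
r7 m[sprk→φ1] = [334152, 20560, 39042, 103810]
r7 m[sprk→φ3] = [348075, 12850, 24582, 96395]
r7 m[sprk→φ5] = [1193400, 205600, 331857, 269906]
r8 m[φ0→sun] = [36848, 25894, 37824, 37656]
r8 m[φ0→sprk] = [1989, 1285, 723, 1483]
r8 m[φ1→fog] = [1720956, 3145896, 2409820, 3295972]
r8 m[φ1→sprk] = [25, 10, 17, 13]
r8 m[φ2→sun] = [53, 94, 60, 104]
r8 m[φ2→ice] = [668898, 839310, 706354, 378458]
r8 m[φ3→rain] = [1485071, 2484301, 4198004, 2405268]
r8 m[φ3→sprk] = [24, 16, 27, 14]
r8 m[φ4→ice] = [3, 2, 6, 7]
r8 m[φ5→sprk] = [7, 1, 2, 5]
r8 m[sun→φ0] = [53, 94, 60, 104]
r8 m[sun→φ2] = [36848, 25894, 37824, 37656]
r8 m[ice→φ2] = [3, 2, 6, 7]
r8 m[ice→φ4] = [668898, 839310, 706354, 378458]
r8 m[rain→φ3] = [1, 1, 1, 1]
r8 m[fog→φ1] = [1, 1, 1, 1]
r8 m[sprk→φ0] = [4200, 160, 918, 910]
r8 m[sprk→φ1] = [334152, 20560, 39042, 103810]
r8 m[sprk→φ3] = [348075, 12850, 24582, 96395]
r8 m[sprk→φ5] = [1193400, 205600, 331857, 269906]
fixed point reached at round 8
b[sun] = ⊗ incoming = [1952944, 2434036, 2269440, 3916224]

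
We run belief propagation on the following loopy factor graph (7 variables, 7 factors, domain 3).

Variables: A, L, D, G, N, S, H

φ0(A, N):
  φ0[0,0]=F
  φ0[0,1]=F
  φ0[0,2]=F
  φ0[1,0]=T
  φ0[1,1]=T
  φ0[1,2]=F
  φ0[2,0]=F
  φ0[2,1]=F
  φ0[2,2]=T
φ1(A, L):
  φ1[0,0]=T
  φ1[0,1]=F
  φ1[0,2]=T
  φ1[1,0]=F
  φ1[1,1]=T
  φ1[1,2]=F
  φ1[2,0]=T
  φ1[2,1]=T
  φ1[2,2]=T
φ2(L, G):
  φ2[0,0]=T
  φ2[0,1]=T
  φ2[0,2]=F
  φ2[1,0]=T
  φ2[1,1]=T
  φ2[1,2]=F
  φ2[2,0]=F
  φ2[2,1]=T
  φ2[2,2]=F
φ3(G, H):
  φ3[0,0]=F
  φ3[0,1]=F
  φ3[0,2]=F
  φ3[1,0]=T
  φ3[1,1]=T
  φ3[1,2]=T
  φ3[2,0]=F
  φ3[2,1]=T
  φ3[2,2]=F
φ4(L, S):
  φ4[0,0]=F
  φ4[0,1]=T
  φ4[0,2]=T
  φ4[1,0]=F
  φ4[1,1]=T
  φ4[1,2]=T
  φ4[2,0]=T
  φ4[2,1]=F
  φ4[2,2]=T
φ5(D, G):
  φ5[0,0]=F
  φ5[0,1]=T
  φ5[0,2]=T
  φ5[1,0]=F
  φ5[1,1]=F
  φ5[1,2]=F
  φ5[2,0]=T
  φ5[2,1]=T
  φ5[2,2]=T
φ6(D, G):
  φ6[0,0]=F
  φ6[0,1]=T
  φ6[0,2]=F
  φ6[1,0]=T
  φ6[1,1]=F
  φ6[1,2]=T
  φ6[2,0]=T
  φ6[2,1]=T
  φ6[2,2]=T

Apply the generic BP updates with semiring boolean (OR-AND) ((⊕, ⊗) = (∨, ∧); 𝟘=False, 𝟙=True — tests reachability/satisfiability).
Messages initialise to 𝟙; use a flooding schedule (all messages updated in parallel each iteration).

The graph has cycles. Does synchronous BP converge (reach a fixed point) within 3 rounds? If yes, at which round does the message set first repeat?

NOT CONVERGED within 3 rounds

init: all messages = 𝟙 over 3 values
r1 m[φ0→A] = [F, T, T]
r1 m[φ0→N] = [T, T, T]
r1 m[φ1→A] = [T, T, T]
r1 m[φ1→L] = [T, T, T]
r1 m[φ2→L] = [T, T, T]
r1 m[φ2→G] = [T, T, F]
r1 m[φ3→G] = [F, T, T]
r1 m[φ3→H] = [T, T, T]
r1 m[φ4→L] = [T, T, T]
r1 m[φ4→S] = [T, T, T]
r1 m[φ5→D] = [T, F, T]
r1 m[φ5→G] = [T, T, T]
r1 m[φ6→D] = [T, T, T]
r1 m[φ6→G] = [T, T, T]
r1 m[A→φ0] = [T, T, T]
r1 m[A→φ1] = [T, T, T]
r1 m[L→φ1] = [T, T, T]
r1 m[L→φ2] = [T, T, T]
r1 m[L→φ4] = [T, T, T]
r1 m[D→φ5] = [T, T, T]
r1 m[D→φ6] = [T, T, T]
r1 m[G→φ2] = [T, T, T]
r1 m[G→φ3] = [T, T, T]
r1 m[G→φ5] = [T, T, T]
r1 m[G→φ6] = [T, T, T]
r1 m[N→φ0] = [T, T, T]
r1 m[S→φ4] = [T, T, T]
r1 m[H→φ3] = [T, T, T]
r2 m[φ0→A] = [F, T, T]
r2 m[φ0→N] = [T, T, T]
r2 m[φ1→A] = [T, T, T]
r2 m[φ1→L] = [T, T, T]
r2 m[φ2→L] = [T, T, T]
r2 m[φ2→G] = [T, T, F]
r2 m[φ3→G] = [F, T, T]
r2 m[φ3→H] = [T, T, T]
r2 m[φ4→L] = [T, T, T]
r2 m[φ4→S] = [T, T, T]
r2 m[φ5→D] = [T, F, T]
r2 m[φ5→G] = [T, T, T]
r2 m[φ6→D] = [T, T, T]
r2 m[φ6→G] = [T, T, T]
r2 m[A→φ0] = [T, T, T]
r2 m[A→φ1] = [F, T, T]
r2 m[L→φ1] = [T, T, T]
r2 m[L→φ2] = [T, T, T]
r2 m[L→φ4] = [T, T, T]
r2 m[D→φ5] = [T, T, T]
r2 m[D→φ6] = [T, F, T]
r2 m[G→φ2] = [F, T, T]
r2 m[G→φ3] = [T, T, F]
r2 m[G→φ5] = [F, T, F]
r2 m[G→φ6] = [F, T, F]
r2 m[N→φ0] = [T, T, T]
r2 m[S→φ4] = [T, T, T]
r2 m[H→φ3] = [T, T, T]
r3 m[φ0→A] = [F, T, T]
r3 m[φ0→N] = [T, T, T]
r3 m[φ1→A] = [T, T, T]
r3 m[φ1→L] = [T, T, T]
r3 m[φ2→L] = [T, T, T]
r3 m[φ2→G] = [T, T, F]
r3 m[φ3→G] = [F, T, T]
r3 m[φ3→H] = [T, T, T]
r3 m[φ4→L] = [T, T, T]
r3 m[φ4→S] = [T, T, T]
r3 m[φ5→D] = [T, F, T]
r3 m[φ5→G] = [T, T, T]
r3 m[φ6→D] = [T, F, T]
r3 m[φ6→G] = [T, T, T]
r3 m[A→φ0] = [T, T, T]
r3 m[A→φ1] = [F, T, T]
r3 m[L→φ1] = [T, T, T]
r3 m[L→φ2] = [T, T, T]
r3 m[L→φ4] = [T, T, T]
r3 m[D→φ5] = [T, T, T]
r3 m[D→φ6] = [T, F, T]
r3 m[G→φ2] = [F, T, T]
r3 m[G→φ3] = [T, T, F]
r3 m[G→φ5] = [F, T, F]
r3 m[G→φ6] = [F, T, F]
r3 m[N→φ0] = [T, T, T]
r3 m[S→φ4] = [T, T, T]
r3 m[H→φ3] = [T, T, T]
no fixed point within 3 rounds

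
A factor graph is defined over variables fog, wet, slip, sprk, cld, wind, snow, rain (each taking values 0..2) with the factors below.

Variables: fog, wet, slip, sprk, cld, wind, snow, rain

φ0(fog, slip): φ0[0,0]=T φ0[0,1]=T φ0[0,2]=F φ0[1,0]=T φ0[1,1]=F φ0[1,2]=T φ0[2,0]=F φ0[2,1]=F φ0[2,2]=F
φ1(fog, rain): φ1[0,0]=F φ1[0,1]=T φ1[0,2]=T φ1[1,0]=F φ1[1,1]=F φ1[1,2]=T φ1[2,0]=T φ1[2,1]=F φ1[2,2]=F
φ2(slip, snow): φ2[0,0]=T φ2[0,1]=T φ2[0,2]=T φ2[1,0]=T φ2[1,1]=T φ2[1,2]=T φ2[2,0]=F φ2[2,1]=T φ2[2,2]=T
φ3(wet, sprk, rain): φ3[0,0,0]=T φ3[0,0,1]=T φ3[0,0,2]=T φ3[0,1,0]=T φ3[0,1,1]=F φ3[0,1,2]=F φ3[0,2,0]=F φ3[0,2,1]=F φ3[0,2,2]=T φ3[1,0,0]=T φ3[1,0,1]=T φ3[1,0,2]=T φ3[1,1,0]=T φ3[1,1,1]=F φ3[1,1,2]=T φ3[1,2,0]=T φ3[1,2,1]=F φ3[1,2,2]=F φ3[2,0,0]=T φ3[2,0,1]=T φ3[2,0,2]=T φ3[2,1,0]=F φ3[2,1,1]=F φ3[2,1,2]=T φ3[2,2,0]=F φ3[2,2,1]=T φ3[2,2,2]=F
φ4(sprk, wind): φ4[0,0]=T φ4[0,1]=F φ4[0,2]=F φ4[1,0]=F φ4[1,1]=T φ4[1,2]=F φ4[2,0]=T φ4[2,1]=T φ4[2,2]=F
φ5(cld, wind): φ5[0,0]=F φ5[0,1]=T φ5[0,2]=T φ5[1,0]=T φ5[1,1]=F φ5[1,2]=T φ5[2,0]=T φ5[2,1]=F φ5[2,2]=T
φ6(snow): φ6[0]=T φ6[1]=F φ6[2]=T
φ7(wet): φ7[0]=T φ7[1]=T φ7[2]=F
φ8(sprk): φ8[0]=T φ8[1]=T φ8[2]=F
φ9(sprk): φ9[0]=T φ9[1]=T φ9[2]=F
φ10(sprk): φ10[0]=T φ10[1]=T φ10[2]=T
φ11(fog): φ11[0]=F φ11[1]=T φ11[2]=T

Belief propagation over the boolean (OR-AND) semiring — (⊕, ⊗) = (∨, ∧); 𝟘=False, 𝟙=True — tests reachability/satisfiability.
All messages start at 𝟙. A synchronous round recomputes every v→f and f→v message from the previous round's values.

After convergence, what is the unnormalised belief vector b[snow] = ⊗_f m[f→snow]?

init: all messages = 𝟙 over 3 values
r1 m[φ0→fog] = [T, T, F]
r1 m[φ0→slip] = [T, T, T]
r1 m[φ1→fog] = [T, T, T]
r1 m[φ1→rain] = [T, T, T]
r1 m[φ2→slip] = [T, T, T]
r1 m[φ2→snow] = [T, T, T]
r1 m[φ3→wet] = [T, T, T]
r1 m[φ3→sprk] = [T, T, T]
r1 m[φ3→rain] = [T, T, T]
r1 m[φ4→sprk] = [T, T, T]
r1 m[φ4→wind] = [T, T, F]
r1 m[φ5→cld] = [T, T, T]
r1 m[φ5→wind] = [T, T, T]
r1 m[φ6→snow] = [T, F, T]
r1 m[φ7→wet] = [T, T, F]
r1 m[φ8→sprk] = [T, T, F]
r1 m[φ9→sprk] = [T, T, F]
r1 m[φ10→sprk] = [T, T, T]
r1 m[φ11→fog] = [F, T, T]
r1 m[fog→φ0] = [T, T, T]
r1 m[fog→φ1] = [T, T, T]
r1 m[fog→φ11] = [T, T, T]
r1 m[wet→φ3] = [T, T, T]
r1 m[wet→φ7] = [T, T, T]
r1 m[slip→φ0] = [T, T, T]
r1 m[slip→φ2] = [T, T, T]
r1 m[sprk→φ3] = [T, T, T]
r1 m[sprk→φ4] = [T, T, T]
r1 m[sprk→φ8] = [T, T, T]
r1 m[sprk→φ9] = [T, T, T]
r1 m[sprk→φ10] = [T, T, T]
r1 m[cld→φ5] = [T, T, T]
r1 m[wind→φ4] = [T, T, T]
r1 m[wind→φ5] = [T, T, T]
r1 m[snow→φ2] = [T, T, T]
r1 m[snow→φ6] = [T, T, T]
r1 m[rain→φ1] = [T, T, T]
r1 m[rain→φ3] = [T, T, T]
r2 m[φ0→fog] = [T, T, F]
r2 m[φ0→slip] = [T, T, T]
r2 m[φ1→fog] = [T, T, T]
r2 m[φ1→rain] = [T, T, T]
r2 m[φ2→slip] = [T, T, T]
r2 m[φ2→snow] = [T, T, T]
r2 m[φ3→wet] = [T, T, T]
r2 m[φ3→sprk] = [T, T, T]
r2 m[φ3→rain] = [T, T, T]
r2 m[φ4→sprk] = [T, T, T]
r2 m[φ4→wind] = [T, T, F]
r2 m[φ5→cld] = [T, T, T]
r2 m[φ5→wind] = [T, T, T]
r2 m[φ6→snow] = [T, F, T]
r2 m[φ7→wet] = [T, T, F]
r2 m[φ8→sprk] = [T, T, F]
r2 m[φ9→sprk] = [T, T, F]
r2 m[φ10→sprk] = [T, T, T]
r2 m[φ11→fog] = [F, T, T]
r2 m[fog→φ0] = [F, T, T]
r2 m[fog→φ1] = [F, T, F]
r2 m[fog→φ11] = [T, T, F]
r2 m[wet→φ3] = [T, T, F]
r2 m[wet→φ7] = [T, T, T]
r2 m[slip→φ0] = [T, T, T]
r2 m[slip→φ2] = [T, T, T]
r2 m[sprk→φ3] = [T, T, F]
r2 m[sprk→φ4] = [T, T, F]
r2 m[sprk→φ8] = [T, T, F]
r2 m[sprk→φ9] = [T, T, F]
r2 m[sprk→φ10] = [T, T, F]
r2 m[cld→φ5] = [T, T, T]
r2 m[wind→φ4] = [T, T, T]
r2 m[wind→φ5] = [T, T, F]
r2 m[snow→φ2] = [T, F, T]
r2 m[snow→φ6] = [T, T, T]
r2 m[rain→φ1] = [T, T, T]
r2 m[rain→φ3] = [T, T, T]
r3 m[φ0→fog] = [T, T, F]
r3 m[φ0→slip] = [T, F, T]
r3 m[φ1→fog] = [T, T, T]
r3 m[φ1→rain] = [F, F, T]
r3 m[φ2→slip] = [T, T, T]
r3 m[φ2→snow] = [T, T, T]
r3 m[φ3→wet] = [T, T, T]
r3 m[φ3→sprk] = [T, T, T]
r3 m[φ3→rain] = [T, T, T]
r3 m[φ4→sprk] = [T, T, T]
r3 m[φ4→wind] = [T, T, F]
r3 m[φ5→cld] = [T, T, T]
r3 m[φ5→wind] = [T, T, T]
r3 m[φ6→snow] = [T, F, T]
r3 m[φ7→wet] = [T, T, F]
r3 m[φ8→sprk] = [T, T, F]
r3 m[φ9→sprk] = [T, T, F]
r3 m[φ10→sprk] = [T, T, T]
r3 m[φ11→fog] = [F, T, T]
r3 m[fog→φ0] = [F, T, T]
r3 m[fog→φ1] = [F, T, F]
r3 m[fog→φ11] = [T, T, F]
r3 m[wet→φ3] = [T, T, F]
r3 m[wet→φ7] = [T, T, T]
r3 m[slip→φ0] = [T, T, T]
r3 m[slip→φ2] = [T, T, T]
r3 m[sprk→φ3] = [T, T, F]
r3 m[sprk→φ4] = [T, T, F]
r3 m[sprk→φ8] = [T, T, F]
r3 m[sprk→φ9] = [T, T, F]
r3 m[sprk→φ10] = [T, T, F]
r3 m[cld→φ5] = [T, T, T]
r3 m[wind→φ4] = [T, T, T]
r3 m[wind→φ5] = [T, T, F]
r3 m[snow→φ2] = [T, F, T]
r3 m[snow→φ6] = [T, T, T]
r3 m[rain→φ1] = [T, T, T]
r3 m[rain→φ3] = [T, T, T]
r4 m[φ0→fog] = [T, T, F]
r4 m[φ0→slip] = [T, F, T]
r4 m[φ1→fog] = [T, T, T]
r4 m[φ1→rain] = [F, F, T]
r4 m[φ2→slip] = [T, T, T]
r4 m[φ2→snow] = [T, T, T]
r4 m[φ3→wet] = [T, T, T]
r4 m[φ3→sprk] = [T, T, T]
r4 m[φ3→rain] = [T, T, T]
r4 m[φ4→sprk] = [T, T, T]
r4 m[φ4→wind] = [T, T, F]
r4 m[φ5→cld] = [T, T, T]
r4 m[φ5→wind] = [T, T, T]
r4 m[φ6→snow] = [T, F, T]
r4 m[φ7→wet] = [T, T, F]
r4 m[φ8→sprk] = [T, T, F]
r4 m[φ9→sprk] = [T, T, F]
r4 m[φ10→sprk] = [T, T, T]
r4 m[φ11→fog] = [F, T, T]
r4 m[fog→φ0] = [F, T, T]
r4 m[fog→φ1] = [F, T, F]
r4 m[fog→φ11] = [T, T, F]
r4 m[wet→φ3] = [T, T, F]
r4 m[wet→φ7] = [T, T, T]
r4 m[slip→φ0] = [T, T, T]
r4 m[slip→φ2] = [T, F, T]
r4 m[sprk→φ3] = [T, T, F]
r4 m[sprk→φ4] = [T, T, F]
r4 m[sprk→φ8] = [T, T, F]
r4 m[sprk→φ9] = [T, T, F]
r4 m[sprk→φ10] = [T, T, F]
r4 m[cld→φ5] = [T, T, T]
r4 m[wind→φ4] = [T, T, T]
r4 m[wind→φ5] = [T, T, F]
r4 m[snow→φ2] = [T, F, T]
r4 m[snow→φ6] = [T, T, T]
r4 m[rain→φ1] = [T, T, T]
r4 m[rain→φ3] = [F, F, T]
r5 m[φ0→fog] = [T, T, F]
r5 m[φ0→slip] = [T, F, T]
r5 m[φ1→fog] = [T, T, T]
r5 m[φ1→rain] = [F, F, T]
r5 m[φ2→slip] = [T, T, T]
r5 m[φ2→snow] = [T, T, T]
r5 m[φ3→wet] = [T, T, T]
r5 m[φ3→sprk] = [T, T, T]
r5 m[φ3→rain] = [T, T, T]
r5 m[φ4→sprk] = [T, T, T]
r5 m[φ4→wind] = [T, T, F]
r5 m[φ5→cld] = [T, T, T]
r5 m[φ5→wind] = [T, T, T]
r5 m[φ6→snow] = [T, F, T]
r5 m[φ7→wet] = [T, T, F]
r5 m[φ8→sprk] = [T, T, F]
r5 m[φ9→sprk] = [T, T, F]
r5 m[φ10→sprk] = [T, T, T]
r5 m[φ11→fog] = [F, T, T]
r5 m[fog→φ0] = [F, T, T]
r5 m[fog→φ1] = [F, T, F]
r5 m[fog→φ11] = [T, T, F]
r5 m[wet→φ3] = [T, T, F]
r5 m[wet→φ7] = [T, T, T]
r5 m[slip→φ0] = [T, T, T]
r5 m[slip→φ2] = [T, F, T]
r5 m[sprk→φ3] = [T, T, F]
r5 m[sprk→φ4] = [T, T, F]
r5 m[sprk→φ8] = [T, T, F]
r5 m[sprk→φ9] = [T, T, F]
r5 m[sprk→φ10] = [T, T, F]
r5 m[cld→φ5] = [T, T, T]
r5 m[wind→φ4] = [T, T, T]
r5 m[wind→φ5] = [T, T, F]
r5 m[snow→φ2] = [T, F, T]
r5 m[snow→φ6] = [T, T, T]
r5 m[rain→φ1] = [T, T, T]
r5 m[rain→φ3] = [F, F, T]
fixed point reached at round 5
b[snow] = ⊗ incoming = [T, F, T]

b[snow] = [T, F, T]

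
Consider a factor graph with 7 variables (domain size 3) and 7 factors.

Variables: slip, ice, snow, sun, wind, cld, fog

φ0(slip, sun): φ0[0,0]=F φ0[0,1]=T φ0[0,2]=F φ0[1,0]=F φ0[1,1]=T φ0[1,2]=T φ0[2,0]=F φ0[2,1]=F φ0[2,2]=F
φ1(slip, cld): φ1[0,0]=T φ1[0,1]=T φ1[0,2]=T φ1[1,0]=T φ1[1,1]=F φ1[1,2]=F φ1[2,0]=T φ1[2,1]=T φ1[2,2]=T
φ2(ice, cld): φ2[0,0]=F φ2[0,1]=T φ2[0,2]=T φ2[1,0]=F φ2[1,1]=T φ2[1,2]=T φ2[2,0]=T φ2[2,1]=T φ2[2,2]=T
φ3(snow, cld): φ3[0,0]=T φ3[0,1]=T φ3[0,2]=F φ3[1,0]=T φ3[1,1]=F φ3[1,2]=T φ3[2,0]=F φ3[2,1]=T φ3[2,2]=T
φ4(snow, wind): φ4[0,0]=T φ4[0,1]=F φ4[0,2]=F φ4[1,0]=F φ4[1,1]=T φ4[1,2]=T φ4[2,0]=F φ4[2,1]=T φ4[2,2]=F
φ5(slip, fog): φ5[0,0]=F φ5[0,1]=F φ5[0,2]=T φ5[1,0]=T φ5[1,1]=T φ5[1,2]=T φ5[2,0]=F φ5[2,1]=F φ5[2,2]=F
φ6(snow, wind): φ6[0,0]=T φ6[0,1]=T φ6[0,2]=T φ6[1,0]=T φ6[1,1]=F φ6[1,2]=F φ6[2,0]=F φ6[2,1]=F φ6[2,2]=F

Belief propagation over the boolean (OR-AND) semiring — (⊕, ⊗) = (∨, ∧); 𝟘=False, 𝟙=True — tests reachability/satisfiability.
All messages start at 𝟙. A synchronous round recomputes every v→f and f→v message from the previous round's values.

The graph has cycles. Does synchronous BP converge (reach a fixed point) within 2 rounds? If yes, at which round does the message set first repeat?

init: all messages = 𝟙 over 3 values
r1 m[φ0→slip] = [T, T, F]
r1 m[φ0→sun] = [F, T, T]
r1 m[φ1→slip] = [T, T, T]
r1 m[φ1→cld] = [T, T, T]
r1 m[φ2→ice] = [T, T, T]
r1 m[φ2→cld] = [T, T, T]
r1 m[φ3→snow] = [T, T, T]
r1 m[φ3→cld] = [T, T, T]
r1 m[φ4→snow] = [T, T, T]
r1 m[φ4→wind] = [T, T, T]
r1 m[φ5→slip] = [T, T, F]
r1 m[φ5→fog] = [T, T, T]
r1 m[φ6→snow] = [T, T, F]
r1 m[φ6→wind] = [T, T, T]
r1 m[slip→φ0] = [T, T, T]
r1 m[slip→φ1] = [T, T, T]
r1 m[slip→φ5] = [T, T, T]
r1 m[ice→φ2] = [T, T, T]
r1 m[snow→φ3] = [T, T, T]
r1 m[snow→φ4] = [T, T, T]
r1 m[snow→φ6] = [T, T, T]
r1 m[sun→φ0] = [T, T, T]
r1 m[wind→φ4] = [T, T, T]
r1 m[wind→φ6] = [T, T, T]
r1 m[cld→φ1] = [T, T, T]
r1 m[cld→φ2] = [T, T, T]
r1 m[cld→φ3] = [T, T, T]
r1 m[fog→φ5] = [T, T, T]
r2 m[φ0→slip] = [T, T, F]
r2 m[φ0→sun] = [F, T, T]
r2 m[φ1→slip] = [T, T, T]
r2 m[φ1→cld] = [T, T, T]
r2 m[φ2→ice] = [T, T, T]
r2 m[φ2→cld] = [T, T, T]
r2 m[φ3→snow] = [T, T, T]
r2 m[φ3→cld] = [T, T, T]
r2 m[φ4→snow] = [T, T, T]
r2 m[φ4→wind] = [T, T, T]
r2 m[φ5→slip] = [T, T, F]
r2 m[φ5→fog] = [T, T, T]
r2 m[φ6→snow] = [T, T, F]
r2 m[φ6→wind] = [T, T, T]
r2 m[slip→φ0] = [T, T, F]
r2 m[slip→φ1] = [T, T, F]
r2 m[slip→φ5] = [T, T, F]
r2 m[ice→φ2] = [T, T, T]
r2 m[snow→φ3] = [T, T, F]
r2 m[snow→φ4] = [T, T, F]
r2 m[snow→φ6] = [T, T, T]
r2 m[sun→φ0] = [T, T, T]
r2 m[wind→φ4] = [T, T, T]
r2 m[wind→φ6] = [T, T, T]
r2 m[cld→φ1] = [T, T, T]
r2 m[cld→φ2] = [T, T, T]
r2 m[cld→φ3] = [T, T, T]
r2 m[fog→φ5] = [T, T, T]
no fixed point within 2 rounds

NOT CONVERGED within 2 rounds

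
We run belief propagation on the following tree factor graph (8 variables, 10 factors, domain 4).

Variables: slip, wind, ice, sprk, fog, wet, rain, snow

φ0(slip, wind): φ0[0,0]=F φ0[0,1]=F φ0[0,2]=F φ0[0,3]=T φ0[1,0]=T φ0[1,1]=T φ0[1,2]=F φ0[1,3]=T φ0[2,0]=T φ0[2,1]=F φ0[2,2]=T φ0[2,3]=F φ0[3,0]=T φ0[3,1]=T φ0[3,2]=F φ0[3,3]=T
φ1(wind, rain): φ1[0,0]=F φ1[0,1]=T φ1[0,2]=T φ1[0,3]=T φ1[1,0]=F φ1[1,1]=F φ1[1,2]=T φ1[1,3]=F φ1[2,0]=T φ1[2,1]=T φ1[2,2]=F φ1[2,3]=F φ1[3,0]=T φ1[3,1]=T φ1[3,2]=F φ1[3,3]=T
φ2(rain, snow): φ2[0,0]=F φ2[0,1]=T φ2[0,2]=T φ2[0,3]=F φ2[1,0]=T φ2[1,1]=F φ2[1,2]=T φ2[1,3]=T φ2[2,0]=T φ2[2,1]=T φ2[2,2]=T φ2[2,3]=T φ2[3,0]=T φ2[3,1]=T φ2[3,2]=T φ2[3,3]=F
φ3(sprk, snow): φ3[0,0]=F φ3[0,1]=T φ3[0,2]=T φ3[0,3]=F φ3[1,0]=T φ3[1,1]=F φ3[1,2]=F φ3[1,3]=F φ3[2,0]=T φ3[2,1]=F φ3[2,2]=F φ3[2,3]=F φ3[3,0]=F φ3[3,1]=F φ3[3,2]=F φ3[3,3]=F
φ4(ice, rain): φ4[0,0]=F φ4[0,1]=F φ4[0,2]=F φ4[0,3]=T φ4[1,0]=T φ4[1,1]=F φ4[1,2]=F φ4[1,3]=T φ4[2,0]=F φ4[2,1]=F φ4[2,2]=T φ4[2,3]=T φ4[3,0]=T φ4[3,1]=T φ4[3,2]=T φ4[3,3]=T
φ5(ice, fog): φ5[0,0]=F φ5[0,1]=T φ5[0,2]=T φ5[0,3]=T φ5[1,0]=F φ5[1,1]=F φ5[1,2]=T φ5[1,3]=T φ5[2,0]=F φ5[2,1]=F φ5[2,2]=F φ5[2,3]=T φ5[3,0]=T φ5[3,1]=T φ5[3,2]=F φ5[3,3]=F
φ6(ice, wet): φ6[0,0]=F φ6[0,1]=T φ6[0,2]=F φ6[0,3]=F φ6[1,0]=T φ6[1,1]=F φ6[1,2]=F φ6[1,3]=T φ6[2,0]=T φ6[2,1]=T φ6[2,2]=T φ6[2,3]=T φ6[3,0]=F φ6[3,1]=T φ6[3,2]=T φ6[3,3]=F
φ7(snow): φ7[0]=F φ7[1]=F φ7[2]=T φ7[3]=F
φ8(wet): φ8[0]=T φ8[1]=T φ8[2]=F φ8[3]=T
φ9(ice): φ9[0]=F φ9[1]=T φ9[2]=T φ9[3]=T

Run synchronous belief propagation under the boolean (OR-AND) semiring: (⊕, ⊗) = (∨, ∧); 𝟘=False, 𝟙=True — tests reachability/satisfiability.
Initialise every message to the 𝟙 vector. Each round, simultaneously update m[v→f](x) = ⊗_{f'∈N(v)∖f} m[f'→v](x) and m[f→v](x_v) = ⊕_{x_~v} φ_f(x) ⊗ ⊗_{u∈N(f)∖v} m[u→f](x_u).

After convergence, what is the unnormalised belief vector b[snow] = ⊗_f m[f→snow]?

init: all messages = 𝟙 over 4 values
r1 m[φ0→slip] = [T, T, T, T]
r1 m[φ0→wind] = [T, T, T, T]
r1 m[φ1→wind] = [T, T, T, T]
r1 m[φ1→rain] = [T, T, T, T]
r1 m[φ2→rain] = [T, T, T, T]
r1 m[φ2→snow] = [T, T, T, T]
r1 m[φ3→sprk] = [T, T, T, F]
r1 m[φ3→snow] = [T, T, T, F]
r1 m[φ4→ice] = [T, T, T, T]
r1 m[φ4→rain] = [T, T, T, T]
r1 m[φ5→ice] = [T, T, T, T]
r1 m[φ5→fog] = [T, T, T, T]
r1 m[φ6→ice] = [T, T, T, T]
r1 m[φ6→wet] = [T, T, T, T]
r1 m[φ7→snow] = [F, F, T, F]
r1 m[φ8→wet] = [T, T, F, T]
r1 m[φ9→ice] = [F, T, T, T]
r1 m[slip→φ0] = [T, T, T, T]
r1 m[wind→φ0] = [T, T, T, T]
r1 m[wind→φ1] = [T, T, T, T]
r1 m[ice→φ4] = [T, T, T, T]
r1 m[ice→φ5] = [T, T, T, T]
r1 m[ice→φ6] = [T, T, T, T]
r1 m[ice→φ9] = [T, T, T, T]
r1 m[sprk→φ3] = [T, T, T, T]
r1 m[fog→φ5] = [T, T, T, T]
r1 m[wet→φ6] = [T, T, T, T]
r1 m[wet→φ8] = [T, T, T, T]
r1 m[rain→φ1] = [T, T, T, T]
r1 m[rain→φ2] = [T, T, T, T]
r1 m[rain→φ4] = [T, T, T, T]
r1 m[snow→φ2] = [T, T, T, T]
r1 m[snow→φ3] = [T, T, T, T]
r1 m[snow→φ7] = [T, T, T, T]
r2 m[φ0→slip] = [T, T, T, T]
r2 m[φ0→wind] = [T, T, T, T]
r2 m[φ1→wind] = [T, T, T, T]
r2 m[φ1→rain] = [T, T, T, T]
r2 m[φ2→rain] = [T, T, T, T]
r2 m[φ2→snow] = [T, T, T, T]
r2 m[φ3→sprk] = [T, T, T, F]
r2 m[φ3→snow] = [T, T, T, F]
r2 m[φ4→ice] = [T, T, T, T]
r2 m[φ4→rain] = [T, T, T, T]
r2 m[φ5→ice] = [T, T, T, T]
r2 m[φ5→fog] = [T, T, T, T]
r2 m[φ6→ice] = [T, T, T, T]
r2 m[φ6→wet] = [T, T, T, T]
r2 m[φ7→snow] = [F, F, T, F]
r2 m[φ8→wet] = [T, T, F, T]
r2 m[φ9→ice] = [F, T, T, T]
r2 m[slip→φ0] = [T, T, T, T]
r2 m[wind→φ0] = [T, T, T, T]
r2 m[wind→φ1] = [T, T, T, T]
r2 m[ice→φ4] = [F, T, T, T]
r2 m[ice→φ5] = [F, T, T, T]
r2 m[ice→φ6] = [F, T, T, T]
r2 m[ice→φ9] = [T, T, T, T]
r2 m[sprk→φ3] = [T, T, T, T]
r2 m[fog→φ5] = [T, T, T, T]
r2 m[wet→φ6] = [T, T, F, T]
r2 m[wet→φ8] = [T, T, T, T]
r2 m[rain→φ1] = [T, T, T, T]
r2 m[rain→φ2] = [T, T, T, T]
r2 m[rain→φ4] = [T, T, T, T]
r2 m[snow→φ2] = [F, F, T, F]
r2 m[snow→φ3] = [F, F, T, F]
r2 m[snow→φ7] = [T, T, T, F]
r3 m[φ0→slip] = [T, T, T, T]
r3 m[φ0→wind] = [T, T, T, T]
r3 m[φ1→wind] = [T, T, T, T]
r3 m[φ1→rain] = [T, T, T, T]
r3 m[φ2→rain] = [T, T, T, T]
r3 m[φ2→snow] = [T, T, T, T]
r3 m[φ3→sprk] = [T, F, F, F]
r3 m[φ3→snow] = [T, T, T, F]
r3 m[φ4→ice] = [T, T, T, T]
r3 m[φ4→rain] = [T, T, T, T]
r3 m[φ5→ice] = [T, T, T, T]
r3 m[φ5→fog] = [T, T, T, T]
r3 m[φ6→ice] = [T, T, T, T]
r3 m[φ6→wet] = [T, T, T, T]
r3 m[φ7→snow] = [F, F, T, F]
r3 m[φ8→wet] = [T, T, F, T]
r3 m[φ9→ice] = [F, T, T, T]
r3 m[slip→φ0] = [T, T, T, T]
r3 m[wind→φ0] = [T, T, T, T]
r3 m[wind→φ1] = [T, T, T, T]
r3 m[ice→φ4] = [F, T, T, T]
r3 m[ice→φ5] = [F, T, T, T]
r3 m[ice→φ6] = [F, T, T, T]
r3 m[ice→φ9] = [T, T, T, T]
r3 m[sprk→φ3] = [T, T, T, T]
r3 m[fog→φ5] = [T, T, T, T]
r3 m[wet→φ6] = [T, T, F, T]
r3 m[wet→φ8] = [T, T, T, T]
r3 m[rain→φ1] = [T, T, T, T]
r3 m[rain→φ2] = [T, T, T, T]
r3 m[rain→φ4] = [T, T, T, T]
r3 m[snow→φ2] = [F, F, T, F]
r3 m[snow→φ3] = [F, F, T, F]
r3 m[snow→φ7] = [T, T, T, F]
r4 m[φ0→slip] = [T, T, T, T]
r4 m[φ0→wind] = [T, T, T, T]
r4 m[φ1→wind] = [T, T, T, T]
r4 m[φ1→rain] = [T, T, T, T]
r4 m[φ2→rain] = [T, T, T, T]
r4 m[φ2→snow] = [T, T, T, T]
r4 m[φ3→sprk] = [T, F, F, F]
r4 m[φ3→snow] = [T, T, T, F]
r4 m[φ4→ice] = [T, T, T, T]
r4 m[φ4→rain] = [T, T, T, T]
r4 m[φ5→ice] = [T, T, T, T]
r4 m[φ5→fog] = [T, T, T, T]
r4 m[φ6→ice] = [T, T, T, T]
r4 m[φ6→wet] = [T, T, T, T]
r4 m[φ7→snow] = [F, F, T, F]
r4 m[φ8→wet] = [T, T, F, T]
r4 m[φ9→ice] = [F, T, T, T]
r4 m[slip→φ0] = [T, T, T, T]
r4 m[wind→φ0] = [T, T, T, T]
r4 m[wind→φ1] = [T, T, T, T]
r4 m[ice→φ4] = [F, T, T, T]
r4 m[ice→φ5] = [F, T, T, T]
r4 m[ice→φ6] = [F, T, T, T]
r4 m[ice→φ9] = [T, T, T, T]
r4 m[sprk→φ3] = [T, T, T, T]
r4 m[fog→φ5] = [T, T, T, T]
r4 m[wet→φ6] = [T, T, F, T]
r4 m[wet→φ8] = [T, T, T, T]
r4 m[rain→φ1] = [T, T, T, T]
r4 m[rain→φ2] = [T, T, T, T]
r4 m[rain→φ4] = [T, T, T, T]
r4 m[snow→φ2] = [F, F, T, F]
r4 m[snow→φ3] = [F, F, T, F]
r4 m[snow→φ7] = [T, T, T, F]
fixed point reached at round 4
b[snow] = ⊗ incoming = [F, F, T, F]

b[snow] = [F, F, T, F]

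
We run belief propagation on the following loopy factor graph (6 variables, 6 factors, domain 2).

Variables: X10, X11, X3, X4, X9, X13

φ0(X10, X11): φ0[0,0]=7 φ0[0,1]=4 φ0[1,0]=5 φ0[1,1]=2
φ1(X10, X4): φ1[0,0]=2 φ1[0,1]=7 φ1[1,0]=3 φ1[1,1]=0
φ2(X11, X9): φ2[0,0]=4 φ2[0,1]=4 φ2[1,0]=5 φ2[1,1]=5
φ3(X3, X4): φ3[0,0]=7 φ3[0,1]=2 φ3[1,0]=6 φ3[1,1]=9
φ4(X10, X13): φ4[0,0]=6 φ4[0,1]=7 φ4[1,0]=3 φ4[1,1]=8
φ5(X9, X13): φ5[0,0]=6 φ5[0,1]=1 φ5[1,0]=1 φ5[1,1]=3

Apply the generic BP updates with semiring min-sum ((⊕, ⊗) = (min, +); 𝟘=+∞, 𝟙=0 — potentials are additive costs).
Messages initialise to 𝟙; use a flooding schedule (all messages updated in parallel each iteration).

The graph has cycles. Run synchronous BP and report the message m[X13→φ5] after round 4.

init: all messages = 𝟙 over 2 values
r1 m[φ0→X10] = [4, 2]
r1 m[φ0→X11] = [5, 2]
r1 m[φ1→X10] = [2, 0]
r1 m[φ1→X4] = [2, 0]
r1 m[φ2→X11] = [4, 5]
r1 m[φ2→X9] = [4, 4]
r1 m[φ3→X3] = [2, 6]
r1 m[φ3→X4] = [6, 2]
r1 m[φ4→X10] = [6, 3]
r1 m[φ4→X13] = [3, 7]
r1 m[φ5→X9] = [1, 1]
r1 m[φ5→X13] = [1, 1]
r1 m[X10→φ0] = [0, 0]
r1 m[X10→φ1] = [0, 0]
r1 m[X10→φ4] = [0, 0]
r1 m[X11→φ0] = [0, 0]
r1 m[X11→φ2] = [0, 0]
r1 m[X3→φ3] = [0, 0]
r1 m[X4→φ1] = [0, 0]
r1 m[X4→φ3] = [0, 0]
r1 m[X9→φ2] = [0, 0]
r1 m[X9→φ5] = [0, 0]
r1 m[X13→φ4] = [0, 0]
r1 m[X13→φ5] = [0, 0]
r2 m[φ0→X10] = [4, 2]
r2 m[φ0→X11] = [5, 2]
r2 m[φ1→X10] = [2, 0]
r2 m[φ1→X4] = [2, 0]
r2 m[φ2→X11] = [4, 5]
r2 m[φ2→X9] = [4, 4]
r2 m[φ3→X3] = [2, 6]
r2 m[φ3→X4] = [6, 2]
r2 m[φ4→X10] = [6, 3]
r2 m[φ4→X13] = [3, 7]
r2 m[φ5→X9] = [1, 1]
r2 m[φ5→X13] = [1, 1]
r2 m[X10→φ0] = [8, 3]
r2 m[X10→φ1] = [10, 5]
r2 m[X10→φ4] = [6, 2]
r2 m[X11→φ0] = [4, 5]
r2 m[X11→φ2] = [5, 2]
r2 m[X3→φ3] = [0, 0]
r2 m[X4→φ1] = [6, 2]
r2 m[X4→φ3] = [2, 0]
r2 m[X9→φ2] = [1, 1]
r2 m[X9→φ5] = [4, 4]
r2 m[X13→φ4] = [1, 1]
r2 m[X13→φ5] = [3, 7]
r3 m[φ0→X10] = [9, 7]
r3 m[φ0→X11] = [8, 5]
r3 m[φ1→X10] = [8, 2]
r3 m[φ1→X4] = [8, 5]
r3 m[φ2→X11] = [5, 6]
r3 m[φ2→X9] = [7, 7]
r3 m[φ3→X3] = [2, 8]
r3 m[φ3→X4] = [6, 2]
r3 m[φ4→X10] = [7, 4]
r3 m[φ4→X13] = [5, 10]
r3 m[φ5→X9] = [8, 4]
r3 m[φ5→X13] = [5, 5]
r3 m[X10→φ0] = [8, 3]
r3 m[X10→φ1] = [10, 5]
r3 m[X10→φ4] = [6, 2]
r3 m[X11→φ0] = [4, 5]
r3 m[X11→φ2] = [5, 2]
r3 m[X3→φ3] = [0, 0]
r3 m[X4→φ1] = [6, 2]
r3 m[X4→φ3] = [2, 0]
r3 m[X9→φ2] = [1, 1]
r3 m[X9→φ5] = [4, 4]
r3 m[X13→φ4] = [1, 1]
r3 m[X13→φ5] = [3, 7]
r4 m[φ0→X10] = [9, 7]
r4 m[φ0→X11] = [8, 5]
r4 m[φ1→X10] = [8, 2]
r4 m[φ1→X4] = [8, 5]
r4 m[φ2→X11] = [5, 6]
r4 m[φ2→X9] = [7, 7]
r4 m[φ3→X3] = [2, 8]
r4 m[φ3→X4] = [6, 2]
r4 m[φ4→X10] = [7, 4]
r4 m[φ4→X13] = [5, 10]
r4 m[φ5→X9] = [8, 4]
r4 m[φ5→X13] = [5, 5]
r4 m[X10→φ0] = [15, 6]
r4 m[X10→φ1] = [16, 11]
r4 m[X10→φ4] = [17, 9]
r4 m[X11→φ0] = [5, 6]
r4 m[X11→φ2] = [8, 5]
r4 m[X3→φ3] = [0, 0]
r4 m[X4→φ1] = [6, 2]
r4 m[X4→φ3] = [8, 5]
r4 m[X9→φ2] = [8, 4]
r4 m[X9→φ5] = [7, 7]
r4 m[X13→φ4] = [5, 5]
r4 m[X13→φ5] = [5, 10]

message @ round 4 = [5, 10]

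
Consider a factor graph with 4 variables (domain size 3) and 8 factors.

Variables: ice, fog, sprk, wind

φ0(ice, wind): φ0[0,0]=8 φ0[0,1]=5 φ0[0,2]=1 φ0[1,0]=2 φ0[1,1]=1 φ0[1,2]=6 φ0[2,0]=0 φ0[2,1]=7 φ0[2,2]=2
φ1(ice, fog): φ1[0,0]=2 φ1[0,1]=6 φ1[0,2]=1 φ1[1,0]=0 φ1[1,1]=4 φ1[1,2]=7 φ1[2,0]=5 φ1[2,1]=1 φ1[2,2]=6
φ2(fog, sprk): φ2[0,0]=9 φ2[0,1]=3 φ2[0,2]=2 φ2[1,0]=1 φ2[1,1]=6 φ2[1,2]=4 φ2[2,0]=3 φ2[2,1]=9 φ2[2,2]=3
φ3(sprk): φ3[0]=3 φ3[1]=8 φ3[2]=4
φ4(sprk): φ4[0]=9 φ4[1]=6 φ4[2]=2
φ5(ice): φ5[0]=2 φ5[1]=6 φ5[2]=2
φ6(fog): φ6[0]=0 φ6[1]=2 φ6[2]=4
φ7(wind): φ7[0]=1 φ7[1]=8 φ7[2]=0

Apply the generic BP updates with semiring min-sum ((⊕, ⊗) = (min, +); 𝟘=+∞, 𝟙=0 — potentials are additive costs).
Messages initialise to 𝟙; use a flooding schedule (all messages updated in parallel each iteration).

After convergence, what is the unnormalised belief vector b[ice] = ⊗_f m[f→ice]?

b[ice] = [13, 17, 16]

init: all messages = 𝟙 over 3 values
r1 m[φ0→ice] = [1, 1, 0]
r1 m[φ0→wind] = [0, 1, 1]
r1 m[φ1→ice] = [1, 0, 1]
r1 m[φ1→fog] = [0, 1, 1]
r1 m[φ2→fog] = [2, 1, 3]
r1 m[φ2→sprk] = [1, 3, 2]
r1 m[φ3→sprk] = [3, 8, 4]
r1 m[φ4→sprk] = [9, 6, 2]
r1 m[φ5→ice] = [2, 6, 2]
r1 m[φ6→fog] = [0, 2, 4]
r1 m[φ7→wind] = [1, 8, 0]
r1 m[ice→φ0] = [0, 0, 0]
r1 m[ice→φ1] = [0, 0, 0]
r1 m[ice→φ5] = [0, 0, 0]
r1 m[fog→φ1] = [0, 0, 0]
r1 m[fog→φ2] = [0, 0, 0]
r1 m[fog→φ6] = [0, 0, 0]
r1 m[sprk→φ2] = [0, 0, 0]
r1 m[sprk→φ3] = [0, 0, 0]
r1 m[sprk→φ4] = [0, 0, 0]
r1 m[wind→φ0] = [0, 0, 0]
r1 m[wind→φ7] = [0, 0, 0]
r2 m[φ0→ice] = [1, 1, 0]
r2 m[φ0→wind] = [0, 1, 1]
r2 m[φ1→ice] = [1, 0, 1]
r2 m[φ1→fog] = [0, 1, 1]
r2 m[φ2→fog] = [2, 1, 3]
r2 m[φ2→sprk] = [1, 3, 2]
r2 m[φ3→sprk] = [3, 8, 4]
r2 m[φ4→sprk] = [9, 6, 2]
r2 m[φ5→ice] = [2, 6, 2]
r2 m[φ6→fog] = [0, 2, 4]
r2 m[φ7→wind] = [1, 8, 0]
r2 m[ice→φ0] = [3, 6, 3]
r2 m[ice→φ1] = [3, 7, 2]
r2 m[ice→φ5] = [2, 1, 1]
r2 m[fog→φ1] = [2, 3, 7]
r2 m[fog→φ2] = [0, 3, 5]
r2 m[fog→φ6] = [2, 2, 4]
r2 m[sprk→φ2] = [12, 14, 6]
r2 m[sprk→φ3] = [10, 9, 4]
r2 m[sprk→φ4] = [4, 11, 6]
r2 m[wind→φ0] = [1, 8, 0]
r2 m[wind→φ7] = [0, 1, 1]
r3 m[φ0→ice] = [1, 3, 1]
r3 m[φ0→wind] = [3, 7, 4]
r3 m[φ1→ice] = [4, 2, 4]
r3 m[φ1→fog] = [5, 3, 4]
r3 m[φ2→fog] = [8, 10, 9]
r3 m[φ2→sprk] = [4, 3, 2]
r3 m[φ3→sprk] = [3, 8, 4]
r3 m[φ4→sprk] = [9, 6, 2]
r3 m[φ5→ice] = [2, 6, 2]
r3 m[φ6→fog] = [0, 2, 4]
r3 m[φ7→wind] = [1, 8, 0]
r3 m[ice→φ0] = [3, 6, 3]
r3 m[ice→φ1] = [3, 7, 2]
r3 m[ice→φ5] = [2, 1, 1]
r3 m[fog→φ1] = [2, 3, 7]
r3 m[fog→φ2] = [0, 3, 5]
r3 m[fog→φ6] = [2, 2, 4]
r3 m[sprk→φ2] = [12, 14, 6]
r3 m[sprk→φ3] = [10, 9, 4]
r3 m[sprk→φ4] = [4, 11, 6]
r3 m[wind→φ0] = [1, 8, 0]
r3 m[wind→φ7] = [0, 1, 1]
r4 m[φ0→ice] = [1, 3, 1]
r4 m[φ0→wind] = [3, 7, 4]
r4 m[φ1→ice] = [4, 2, 4]
r4 m[φ1→fog] = [5, 3, 4]
r4 m[φ2→fog] = [8, 10, 9]
r4 m[φ2→sprk] = [4, 3, 2]
r4 m[φ3→sprk] = [3, 8, 4]
r4 m[φ4→sprk] = [9, 6, 2]
r4 m[φ5→ice] = [2, 6, 2]
r4 m[φ6→fog] = [0, 2, 4]
r4 m[φ7→wind] = [1, 8, 0]
r4 m[ice→φ0] = [6, 8, 6]
r4 m[ice→φ1] = [3, 9, 3]
r4 m[ice→φ5] = [5, 5, 5]
r4 m[fog→φ1] = [8, 12, 13]
r4 m[fog→φ2] = [5, 5, 8]
r4 m[fog→φ6] = [13, 13, 13]
r4 m[sprk→φ2] = [12, 14, 6]
r4 m[sprk→φ3] = [13, 9, 4]
r4 m[sprk→φ4] = [7, 11, 6]
r4 m[wind→φ0] = [1, 8, 0]
r4 m[wind→φ7] = [3, 7, 4]
r5 m[φ0→ice] = [1, 3, 1]
r5 m[φ0→wind] = [6, 9, 7]
r5 m[φ1→ice] = [10, 8, 13]
r5 m[φ1→fog] = [5, 4, 4]
r5 m[φ2→fog] = [8, 10, 9]
r5 m[φ2→sprk] = [6, 8, 7]
r5 m[φ3→sprk] = [3, 8, 4]
r5 m[φ4→sprk] = [9, 6, 2]
r5 m[φ5→ice] = [2, 6, 2]
r5 m[φ6→fog] = [0, 2, 4]
r5 m[φ7→wind] = [1, 8, 0]
r5 m[ice→φ0] = [6, 8, 6]
r5 m[ice→φ1] = [3, 9, 3]
r5 m[ice→φ5] = [5, 5, 5]
r5 m[fog→φ1] = [8, 12, 13]
r5 m[fog→φ2] = [5, 5, 8]
r5 m[fog→φ6] = [13, 13, 13]
r5 m[sprk→φ2] = [12, 14, 6]
r5 m[sprk→φ3] = [13, 9, 4]
r5 m[sprk→φ4] = [7, 11, 6]
r5 m[wind→φ0] = [1, 8, 0]
r5 m[wind→φ7] = [3, 7, 4]
r6 m[φ0→ice] = [1, 3, 1]
r6 m[φ0→wind] = [6, 9, 7]
r6 m[φ1→ice] = [10, 8, 13]
r6 m[φ1→fog] = [5, 4, 4]
r6 m[φ2→fog] = [8, 10, 9]
r6 m[φ2→sprk] = [6, 8, 7]
r6 m[φ3→sprk] = [3, 8, 4]
r6 m[φ4→sprk] = [9, 6, 2]
r6 m[φ5→ice] = [2, 6, 2]
r6 m[φ6→fog] = [0, 2, 4]
r6 m[φ7→wind] = [1, 8, 0]
r6 m[ice→φ0] = [12, 14, 15]
r6 m[ice→φ1] = [3, 9, 3]
r6 m[ice→φ5] = [11, 11, 14]
r6 m[fog→φ1] = [8, 12, 13]
r6 m[fog→φ2] = [5, 6, 8]
r6 m[fog→φ6] = [13, 14, 13]
r6 m[sprk→φ2] = [12, 14, 6]
r6 m[sprk→φ3] = [15, 14, 9]
r6 m[sprk→φ4] = [9, 16, 11]
r6 m[wind→φ0] = [1, 8, 0]
r6 m[wind→φ7] = [6, 9, 7]
r7 m[φ0→ice] = [1, 3, 1]
r7 m[φ0→wind] = [15, 15, 13]
r7 m[φ1→ice] = [10, 8, 13]
r7 m[φ1→fog] = [5, 4, 4]
r7 m[φ2→fog] = [8, 10, 9]
r7 m[φ2→sprk] = [7, 8, 7]
r7 m[φ3→sprk] = [3, 8, 4]
r7 m[φ4→sprk] = [9, 6, 2]
r7 m[φ5→ice] = [2, 6, 2]
r7 m[φ6→fog] = [0, 2, 4]
r7 m[φ7→wind] = [1, 8, 0]
r7 m[ice→φ0] = [12, 14, 15]
r7 m[ice→φ1] = [3, 9, 3]
r7 m[ice→φ5] = [11, 11, 14]
r7 m[fog→φ1] = [8, 12, 13]
r7 m[fog→φ2] = [5, 6, 8]
r7 m[fog→φ6] = [13, 14, 13]
r7 m[sprk→φ2] = [12, 14, 6]
r7 m[sprk→φ3] = [15, 14, 9]
r7 m[sprk→φ4] = [9, 16, 11]
r7 m[wind→φ0] = [1, 8, 0]
r7 m[wind→φ7] = [6, 9, 7]
r8 m[φ0→ice] = [1, 3, 1]
r8 m[φ0→wind] = [15, 15, 13]
r8 m[φ1→ice] = [10, 8, 13]
r8 m[φ1→fog] = [5, 4, 4]
r8 m[φ2→fog] = [8, 10, 9]
r8 m[φ2→sprk] = [7, 8, 7]
r8 m[φ3→sprk] = [3, 8, 4]
r8 m[φ4→sprk] = [9, 6, 2]
r8 m[φ5→ice] = [2, 6, 2]
r8 m[φ6→fog] = [0, 2, 4]
r8 m[φ7→wind] = [1, 8, 0]
r8 m[ice→φ0] = [12, 14, 15]
r8 m[ice→φ1] = [3, 9, 3]
r8 m[ice→φ5] = [11, 11, 14]
r8 m[fog→φ1] = [8, 12, 13]
r8 m[fog→φ2] = [5, 6, 8]
r8 m[fog→φ6] = [13, 14, 13]
r8 m[sprk→φ2] = [12, 14, 6]
r8 m[sprk→φ3] = [16, 14, 9]
r8 m[sprk→φ4] = [10, 16, 11]
r8 m[wind→φ0] = [1, 8, 0]
r8 m[wind→φ7] = [15, 15, 13]
r9 m[φ0→ice] = [1, 3, 1]
r9 m[φ0→wind] = [15, 15, 13]
r9 m[φ1→ice] = [10, 8, 13]
r9 m[φ1→fog] = [5, 4, 4]
r9 m[φ2→fog] = [8, 10, 9]
r9 m[φ2→sprk] = [7, 8, 7]
r9 m[φ3→sprk] = [3, 8, 4]
r9 m[φ4→sprk] = [9, 6, 2]
r9 m[φ5→ice] = [2, 6, 2]
r9 m[φ6→fog] = [0, 2, 4]
r9 m[φ7→wind] = [1, 8, 0]
r9 m[ice→φ0] = [12, 14, 15]
r9 m[ice→φ1] = [3, 9, 3]
r9 m[ice→φ5] = [11, 11, 14]
r9 m[fog→φ1] = [8, 12, 13]
r9 m[fog→φ2] = [5, 6, 8]
r9 m[fog→φ6] = [13, 14, 13]
r9 m[sprk→φ2] = [12, 14, 6]
r9 m[sprk→φ3] = [16, 14, 9]
r9 m[sprk→φ4] = [10, 16, 11]
r9 m[wind→φ0] = [1, 8, 0]
r9 m[wind→φ7] = [15, 15, 13]
fixed point reached at round 9
b[ice] = ⊗ incoming = [13, 17, 16]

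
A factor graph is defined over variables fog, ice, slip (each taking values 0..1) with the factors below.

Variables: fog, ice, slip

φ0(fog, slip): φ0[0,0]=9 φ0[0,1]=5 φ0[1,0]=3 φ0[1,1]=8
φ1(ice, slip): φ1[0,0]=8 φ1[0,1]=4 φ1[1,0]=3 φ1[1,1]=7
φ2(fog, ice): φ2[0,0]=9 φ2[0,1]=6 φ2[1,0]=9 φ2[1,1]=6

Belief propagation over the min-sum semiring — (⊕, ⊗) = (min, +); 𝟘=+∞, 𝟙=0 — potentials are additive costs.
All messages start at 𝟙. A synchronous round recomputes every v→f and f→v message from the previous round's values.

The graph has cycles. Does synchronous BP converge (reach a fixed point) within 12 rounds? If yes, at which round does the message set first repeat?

init: all messages = 𝟙 over 2 values
r1 m[φ0→fog] = [5, 3]
r1 m[φ0→slip] = [3, 5]
r1 m[φ1→ice] = [4, 3]
r1 m[φ1→slip] = [3, 4]
r1 m[φ2→fog] = [6, 6]
r1 m[φ2→ice] = [9, 6]
r1 m[fog→φ0] = [0, 0]
r1 m[fog→φ2] = [0, 0]
r1 m[ice→φ1] = [0, 0]
r1 m[ice→φ2] = [0, 0]
r1 m[slip→φ0] = [0, 0]
r1 m[slip→φ1] = [0, 0]
r2 m[φ0→fog] = [5, 3]
r2 m[φ0→slip] = [3, 5]
r2 m[φ1→ice] = [4, 3]
r2 m[φ1→slip] = [3, 4]
r2 m[φ2→fog] = [6, 6]
r2 m[φ2→ice] = [9, 6]
r2 m[fog→φ0] = [6, 6]
r2 m[fog→φ2] = [5, 3]
r2 m[ice→φ1] = [9, 6]
r2 m[ice→φ2] = [4, 3]
r2 m[slip→φ0] = [3, 4]
r2 m[slip→φ1] = [3, 5]
r3 m[φ0→fog] = [9, 6]
r3 m[φ0→slip] = [9, 11]
r3 m[φ1→ice] = [9, 6]
r3 m[φ1→slip] = [9, 13]
r3 m[φ2→fog] = [9, 9]
r3 m[φ2→ice] = [12, 9]
r3 m[fog→φ0] = [6, 6]
r3 m[fog→φ2] = [5, 3]
r3 m[ice→φ1] = [9, 6]
r3 m[ice→φ2] = [4, 3]
r3 m[slip→φ0] = [3, 4]
r3 m[slip→φ1] = [3, 5]
r4 m[φ0→fog] = [9, 6]
r4 m[φ0→slip] = [9, 11]
r4 m[φ1→ice] = [9, 6]
r4 m[φ1→slip] = [9, 13]
r4 m[φ2→fog] = [9, 9]
r4 m[φ2→ice] = [12, 9]
r4 m[fog→φ0] = [9, 9]
r4 m[fog→φ2] = [9, 6]
r4 m[ice→φ1] = [12, 9]
r4 m[ice→φ2] = [9, 6]
r4 m[slip→φ0] = [9, 13]
r4 m[slip→φ1] = [9, 11]
r5 m[φ0→fog] = [18, 12]
r5 m[φ0→slip] = [12, 14]
r5 m[φ1→ice] = [15, 12]
r5 m[φ1→slip] = [12, 16]
r5 m[φ2→fog] = [12, 12]
r5 m[φ2→ice] = [15, 12]
r5 m[fog→φ0] = [9, 9]
r5 m[fog→φ2] = [9, 6]
r5 m[ice→φ1] = [12, 9]
r5 m[ice→φ2] = [9, 6]
r5 m[slip→φ0] = [9, 13]
r5 m[slip→φ1] = [9, 11]
r6 m[φ0→fog] = [18, 12]
r6 m[φ0→slip] = [12, 14]
r6 m[φ1→ice] = [15, 12]
r6 m[φ1→slip] = [12, 16]
r6 m[φ2→fog] = [12, 12]
r6 m[φ2→ice] = [15, 12]
r6 m[fog→φ0] = [12, 12]
r6 m[fog→φ2] = [18, 12]
r6 m[ice→φ1] = [15, 12]
r6 m[ice→φ2] = [15, 12]
r6 m[slip→φ0] = [12, 16]
r6 m[slip→φ1] = [12, 14]
r7 m[φ0→fog] = [21, 15]
r7 m[φ0→slip] = [15, 17]
r7 m[φ1→ice] = [18, 15]
r7 m[φ1→slip] = [15, 19]
r7 m[φ2→fog] = [18, 18]
r7 m[φ2→ice] = [21, 18]
r7 m[fog→φ0] = [12, 12]
r7 m[fog→φ2] = [18, 12]
r7 m[ice→φ1] = [15, 12]
r7 m[ice→φ2] = [15, 12]
r7 m[slip→φ0] = [12, 16]
r7 m[slip→φ1] = [12, 14]
r8 m[φ0→fog] = [21, 15]
r8 m[φ0→slip] = [15, 17]
r8 m[φ1→ice] = [18, 15]
r8 m[φ1→slip] = [15, 19]
r8 m[φ2→fog] = [18, 18]
r8 m[φ2→ice] = [21, 18]
r8 m[fog→φ0] = [18, 18]
r8 m[fog→φ2] = [21, 15]
r8 m[ice→φ1] = [21, 18]
r8 m[ice→φ2] = [18, 15]
r8 m[slip→φ0] = [15, 19]
r8 m[slip→φ1] = [15, 17]
r9 m[φ0→fog] = [24, 18]
r9 m[φ0→slip] = [21, 23]
r9 m[φ1→ice] = [21, 18]
r9 m[φ1→slip] = [21, 25]
r9 m[φ2→fog] = [21, 21]
r9 m[φ2→ice] = [24, 21]
r9 m[fog→φ0] = [18, 18]
r9 m[fog→φ2] = [21, 15]
r9 m[ice→φ1] = [21, 18]
r9 m[ice→φ2] = [18, 15]
r9 m[slip→φ0] = [15, 19]
r9 m[slip→φ1] = [15, 17]
r10 m[φ0→fog] = [24, 18]
r10 m[φ0→slip] = [21, 23]
r10 m[φ1→ice] = [21, 18]
r10 m[φ1→slip] = [21, 25]
r10 m[φ2→fog] = [21, 21]
r10 m[φ2→ice] = [24, 21]
r10 m[fog→φ0] = [21, 21]
r10 m[fog→φ2] = [24, 18]
r10 m[ice→φ1] = [24, 21]
r10 m[ice→φ2] = [21, 18]
r10 m[slip→φ0] = [21, 25]
r10 m[slip→φ1] = [21, 23]
r11 m[φ0→fog] = [30, 24]
r11 m[φ0→slip] = [24, 26]
r11 m[φ1→ice] = [27, 24]
r11 m[φ1→slip] = [24, 28]
r11 m[φ2→fog] = [24, 24]
r11 m[φ2→ice] = [27, 24]
r11 m[fog→φ0] = [21, 21]
r11 m[fog→φ2] = [24, 18]
r11 m[ice→φ1] = [24, 21]
r11 m[ice→φ2] = [21, 18]
r11 m[slip→φ0] = [21, 25]
r11 m[slip→φ1] = [21, 23]
r12 m[φ0→fog] = [30, 24]
r12 m[φ0→slip] = [24, 26]
r12 m[φ1→ice] = [27, 24]
r12 m[φ1→slip] = [24, 28]
r12 m[φ2→fog] = [24, 24]
r12 m[φ2→ice] = [27, 24]
r12 m[fog→φ0] = [24, 24]
r12 m[fog→φ2] = [30, 24]
r12 m[ice→φ1] = [27, 24]
r12 m[ice→φ2] = [27, 24]
r12 m[slip→φ0] = [24, 28]
r12 m[slip→φ1] = [24, 26]
no fixed point within 12 rounds

NOT CONVERGED within 12 rounds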